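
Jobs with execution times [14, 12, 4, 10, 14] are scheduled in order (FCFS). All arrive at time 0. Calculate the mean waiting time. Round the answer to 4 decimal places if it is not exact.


FCFS order (as given): [14, 12, 4, 10, 14]
Waiting times:
  Job 1: wait = 0
  Job 2: wait = 14
  Job 3: wait = 26
  Job 4: wait = 30
  Job 5: wait = 40
Sum of waiting times = 110
Average waiting time = 110/5 = 22.0

22.0


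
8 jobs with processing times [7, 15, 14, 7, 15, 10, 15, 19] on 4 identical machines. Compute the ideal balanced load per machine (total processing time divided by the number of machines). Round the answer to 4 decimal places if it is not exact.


Total processing time = 7 + 15 + 14 + 7 + 15 + 10 + 15 + 19 = 102
Number of machines = 4
Ideal balanced load = 102 / 4 = 25.5

25.5


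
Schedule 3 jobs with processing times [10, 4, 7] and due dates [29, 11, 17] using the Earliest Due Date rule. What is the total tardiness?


Sort by due date (EDD order): [(4, 11), (7, 17), (10, 29)]
Compute completion times and tardiness:
  Job 1: p=4, d=11, C=4, tardiness=max(0,4-11)=0
  Job 2: p=7, d=17, C=11, tardiness=max(0,11-17)=0
  Job 3: p=10, d=29, C=21, tardiness=max(0,21-29)=0
Total tardiness = 0

0


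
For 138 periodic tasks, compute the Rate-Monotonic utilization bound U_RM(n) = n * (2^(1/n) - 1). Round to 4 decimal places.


Compute 2^(1/138) = 1.0050354411
Subtract 1: 1.0050354411 - 1 = 0.0050354411
Multiply by n: 138 * 0.0050354411 = 0.6948908718
Round to 4 dp: 0.6949

0.6949


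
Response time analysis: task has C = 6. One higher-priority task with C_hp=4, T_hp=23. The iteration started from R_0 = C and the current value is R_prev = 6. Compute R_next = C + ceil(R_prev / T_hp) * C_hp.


R_next = C + ceil(R_prev / T_hp) * C_hp
ceil(6 / 23) = ceil(0.2609) = 1
Interference = 1 * 4 = 4
R_next = 6 + 4 = 10

10


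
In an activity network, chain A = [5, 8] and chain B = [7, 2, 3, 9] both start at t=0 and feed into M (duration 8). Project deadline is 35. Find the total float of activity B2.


Forward pass: ES(B2) = sum of predecessors on chain B = 7
EF = ES + duration = 7 + 2 = 9
Backward pass: LF(M) = deadline = 35; LS(M) = 35 - 8 = 27
LF(B2) = LS(M) - sum(successors on chain B) = 27 - 12 = 15
LS = LF - duration = 15 - 2 = 13
Total float = LS - ES = 13 - 7 = 6

6


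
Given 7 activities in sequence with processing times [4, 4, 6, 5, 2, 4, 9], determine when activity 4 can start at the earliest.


Activity 4 starts after activities 1 through 3 complete.
Predecessor durations: [4, 4, 6]
ES = 4 + 4 + 6 = 14

14


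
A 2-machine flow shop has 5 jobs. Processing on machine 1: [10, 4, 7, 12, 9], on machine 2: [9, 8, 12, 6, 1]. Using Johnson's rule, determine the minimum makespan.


Apply Johnson's rule:
  Group 1 (a <= b): [(2, 4, 8), (3, 7, 12)]
  Group 2 (a > b): [(1, 10, 9), (4, 12, 6), (5, 9, 1)]
Optimal job order: [2, 3, 1, 4, 5]
Schedule:
  Job 2: M1 done at 4, M2 done at 12
  Job 3: M1 done at 11, M2 done at 24
  Job 1: M1 done at 21, M2 done at 33
  Job 4: M1 done at 33, M2 done at 39
  Job 5: M1 done at 42, M2 done at 43
Makespan = 43

43


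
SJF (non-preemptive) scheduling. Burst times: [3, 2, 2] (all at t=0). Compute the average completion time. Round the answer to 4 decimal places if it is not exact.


SJF order (ascending): [2, 2, 3]
Completion times:
  Job 1: burst=2, C=2
  Job 2: burst=2, C=4
  Job 3: burst=3, C=7
Average completion = 13/3 = 4.3333

4.3333


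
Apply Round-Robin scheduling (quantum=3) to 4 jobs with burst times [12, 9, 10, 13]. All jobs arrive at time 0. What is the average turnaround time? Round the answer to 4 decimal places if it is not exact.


Time quantum = 3
Execution trace:
  J1 runs 3 units, time = 3
  J2 runs 3 units, time = 6
  J3 runs 3 units, time = 9
  J4 runs 3 units, time = 12
  J1 runs 3 units, time = 15
  J2 runs 3 units, time = 18
  J3 runs 3 units, time = 21
  J4 runs 3 units, time = 24
  J1 runs 3 units, time = 27
  J2 runs 3 units, time = 30
  J3 runs 3 units, time = 33
  J4 runs 3 units, time = 36
  J1 runs 3 units, time = 39
  J3 runs 1 units, time = 40
  J4 runs 3 units, time = 43
  J4 runs 1 units, time = 44
Finish times: [39, 30, 40, 44]
Average turnaround = 153/4 = 38.25

38.25


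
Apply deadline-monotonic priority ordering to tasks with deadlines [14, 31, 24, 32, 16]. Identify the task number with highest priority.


Sort tasks by relative deadline (ascending):
  Task 1: deadline = 14
  Task 5: deadline = 16
  Task 3: deadline = 24
  Task 2: deadline = 31
  Task 4: deadline = 32
Priority order (highest first): [1, 5, 3, 2, 4]
Highest priority task = 1

1


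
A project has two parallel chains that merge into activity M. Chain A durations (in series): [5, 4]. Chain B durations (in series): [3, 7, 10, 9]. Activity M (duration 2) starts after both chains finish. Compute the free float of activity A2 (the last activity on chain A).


ES(A2) = sum of predecessors on chain A = 5
EF(A2) = ES + duration = 5 + 4 = 9
Successor of A2 is M. ES(M) = max(sum(A), sum(B)) = max(9, 29) = 29
Free float = ES(successor) - EF(current) = 29 - 9 = 20

20


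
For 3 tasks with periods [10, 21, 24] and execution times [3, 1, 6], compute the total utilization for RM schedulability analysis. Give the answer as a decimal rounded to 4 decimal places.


Compute individual utilizations (exact fractions):
  Task 1: C/T = 3/10 (approx. 0.3)
  Task 2: C/T = 1/21 (approx. 0.0476)
  Task 3: C/T = 6/24 = 1/4 (approx. 0.25)
Total utilization U = 3/10 + 1/21 + 1/4 = 251/420
Rounded to 4 decimal places: U = 0.5976
RM (Liu & Layland) bound for 3 tasks = 0.779763; compare with U = 251/420 (approx. 0.597619)
U <= bound, so schedulable by RM sufficient condition.

0.5976


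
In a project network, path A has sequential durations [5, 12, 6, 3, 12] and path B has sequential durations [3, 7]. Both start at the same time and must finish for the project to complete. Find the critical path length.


Path A total = 5 + 12 + 6 + 3 + 12 = 38
Path B total = 3 + 7 = 10
Critical path = longest path = max(38, 10) = 38

38


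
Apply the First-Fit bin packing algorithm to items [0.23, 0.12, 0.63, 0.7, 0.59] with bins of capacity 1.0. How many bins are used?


Place items sequentially using First-Fit:
  Item 0.23 -> new Bin 1
  Item 0.12 -> Bin 1 (now 0.35)
  Item 0.63 -> Bin 1 (now 0.98)
  Item 0.7 -> new Bin 2
  Item 0.59 -> new Bin 3
Total bins used = 3

3


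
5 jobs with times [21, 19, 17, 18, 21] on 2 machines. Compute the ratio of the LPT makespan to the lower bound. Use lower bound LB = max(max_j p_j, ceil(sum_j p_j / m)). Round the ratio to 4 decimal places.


LPT order: [21, 21, 19, 18, 17]
Machine loads after assignment: [40, 56]
LPT makespan = 56
Lower bound = max(max_job, ceil(total/2)) = max(21, 48) = 48
Ratio = 56 / 48 = 1.1667

1.1667


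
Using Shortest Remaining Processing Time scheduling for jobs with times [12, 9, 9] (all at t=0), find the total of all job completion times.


Since all jobs arrive at t=0, SRPT equals SPT ordering.
SPT order: [9, 9, 12]
Completion times:
  Job 1: p=9, C=9
  Job 2: p=9, C=18
  Job 3: p=12, C=30
Total completion time = 9 + 18 + 30 = 57

57


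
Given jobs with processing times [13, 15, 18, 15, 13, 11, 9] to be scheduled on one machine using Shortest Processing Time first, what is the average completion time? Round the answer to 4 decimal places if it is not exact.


Sort jobs by processing time (SPT order): [9, 11, 13, 13, 15, 15, 18]
Compute completion times sequentially:
  Job 1: processing = 9, completes at 9
  Job 2: processing = 11, completes at 20
  Job 3: processing = 13, completes at 33
  Job 4: processing = 13, completes at 46
  Job 5: processing = 15, completes at 61
  Job 6: processing = 15, completes at 76
  Job 7: processing = 18, completes at 94
Sum of completion times = 339
Average completion time = 339/7 = 48.4286

48.4286


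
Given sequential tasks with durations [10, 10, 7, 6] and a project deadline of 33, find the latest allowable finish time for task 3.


LF(activity 3) = deadline - sum of successor durations
Successors: activities 4 through 4 with durations [6]
Sum of successor durations = 6
LF = 33 - 6 = 27

27


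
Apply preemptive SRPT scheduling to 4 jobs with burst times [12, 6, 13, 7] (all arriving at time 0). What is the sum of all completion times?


Since all jobs arrive at t=0, SRPT equals SPT ordering.
SPT order: [6, 7, 12, 13]
Completion times:
  Job 1: p=6, C=6
  Job 2: p=7, C=13
  Job 3: p=12, C=25
  Job 4: p=13, C=38
Total completion time = 6 + 13 + 25 + 38 = 82

82


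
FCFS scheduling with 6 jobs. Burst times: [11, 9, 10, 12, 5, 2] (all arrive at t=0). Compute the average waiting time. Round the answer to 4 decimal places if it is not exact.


FCFS order (as given): [11, 9, 10, 12, 5, 2]
Waiting times:
  Job 1: wait = 0
  Job 2: wait = 11
  Job 3: wait = 20
  Job 4: wait = 30
  Job 5: wait = 42
  Job 6: wait = 47
Sum of waiting times = 150
Average waiting time = 150/6 = 25.0

25.0


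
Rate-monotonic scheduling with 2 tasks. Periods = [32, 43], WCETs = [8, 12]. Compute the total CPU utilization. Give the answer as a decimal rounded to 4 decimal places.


Compute individual utilizations (exact fractions):
  Task 1: C/T = 8/32 = 1/4 (approx. 0.25)
  Task 2: C/T = 12/43 (approx. 0.2791)
Total utilization U = 1/4 + 12/43 = 91/172
Rounded to 4 decimal places: U = 0.5291
RM (Liu & Layland) bound for 2 tasks = 0.828427; compare with U = 91/172 (approx. 0.529070)
U <= bound, so schedulable by RM sufficient condition.

0.5291


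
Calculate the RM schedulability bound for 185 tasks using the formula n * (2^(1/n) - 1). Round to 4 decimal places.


Compute 2^(1/185) = 1.0037537693
Subtract 1: 1.0037537693 - 1 = 0.0037537693
Multiply by n: 185 * 0.0037537693 = 0.6944473205
Round to 4 dp: 0.6944

0.6944


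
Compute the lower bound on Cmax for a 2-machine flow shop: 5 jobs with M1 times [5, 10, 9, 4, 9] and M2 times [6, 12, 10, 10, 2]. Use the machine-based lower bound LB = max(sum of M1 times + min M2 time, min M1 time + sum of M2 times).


LB1 = sum(M1 times) + min(M2 times) = 37 + 2 = 39
LB2 = min(M1 times) + sum(M2 times) = 4 + 40 = 44
Lower bound = max(LB1, LB2) = max(39, 44) = 44

44


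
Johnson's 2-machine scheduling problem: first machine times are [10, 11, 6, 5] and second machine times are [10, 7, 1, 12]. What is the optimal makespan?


Apply Johnson's rule:
  Group 1 (a <= b): [(4, 5, 12), (1, 10, 10)]
  Group 2 (a > b): [(2, 11, 7), (3, 6, 1)]
Optimal job order: [4, 1, 2, 3]
Schedule:
  Job 4: M1 done at 5, M2 done at 17
  Job 1: M1 done at 15, M2 done at 27
  Job 2: M1 done at 26, M2 done at 34
  Job 3: M1 done at 32, M2 done at 35
Makespan = 35

35


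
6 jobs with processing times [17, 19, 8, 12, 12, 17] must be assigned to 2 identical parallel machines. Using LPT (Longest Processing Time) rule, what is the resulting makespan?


Sort jobs in decreasing order (LPT): [19, 17, 17, 12, 12, 8]
Assign each job to the least loaded machine:
  Machine 1: jobs [19, 12, 12], load = 43
  Machine 2: jobs [17, 17, 8], load = 42
Makespan = max load = 43

43


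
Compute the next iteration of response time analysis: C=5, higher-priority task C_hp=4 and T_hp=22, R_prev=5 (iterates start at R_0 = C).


R_next = C + ceil(R_prev / T_hp) * C_hp
ceil(5 / 22) = ceil(0.2273) = 1
Interference = 1 * 4 = 4
R_next = 5 + 4 = 9

9


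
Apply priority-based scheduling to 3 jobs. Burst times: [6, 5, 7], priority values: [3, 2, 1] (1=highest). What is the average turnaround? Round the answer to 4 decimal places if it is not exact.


Sort by priority (ascending = highest first):
Order: [(1, 7), (2, 5), (3, 6)]
Completion times:
  Priority 1, burst=7, C=7
  Priority 2, burst=5, C=12
  Priority 3, burst=6, C=18
Average turnaround = 37/3 = 12.3333

12.3333


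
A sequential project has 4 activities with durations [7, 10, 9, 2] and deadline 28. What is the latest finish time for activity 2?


LF(activity 2) = deadline - sum of successor durations
Successors: activities 3 through 4 with durations [9, 2]
Sum of successor durations = 11
LF = 28 - 11 = 17

17


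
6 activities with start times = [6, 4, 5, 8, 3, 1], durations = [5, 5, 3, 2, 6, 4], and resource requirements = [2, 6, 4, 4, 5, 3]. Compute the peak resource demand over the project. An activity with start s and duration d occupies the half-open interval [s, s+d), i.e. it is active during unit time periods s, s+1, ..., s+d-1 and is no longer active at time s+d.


Each activity i is active on [start_i, start_i + duration_i).
Compute total resource usage per time slot:
  t=0: active resources = [], total = 0
  t=1: active resources = [3], total = 3
  t=2: active resources = [3], total = 3
  t=3: active resources = [5, 3], total = 8
  t=4: active resources = [6, 5, 3], total = 14
  t=5: active resources = [6, 4, 5], total = 15
  t=6: active resources = [2, 6, 4, 5], total = 17
  t=7: active resources = [2, 6, 4, 5], total = 17
  t=8: active resources = [2, 6, 4, 5], total = 17
  t=9: active resources = [2, 4], total = 6
  t=10: active resources = [2], total = 2
Peak resource demand = 17

17


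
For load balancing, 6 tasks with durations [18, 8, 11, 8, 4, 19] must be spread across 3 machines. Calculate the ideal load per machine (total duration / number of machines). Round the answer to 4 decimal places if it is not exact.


Total processing time = 18 + 8 + 11 + 8 + 4 + 19 = 68
Number of machines = 3
Ideal balanced load = 68 / 3 = 22.6667

22.6667


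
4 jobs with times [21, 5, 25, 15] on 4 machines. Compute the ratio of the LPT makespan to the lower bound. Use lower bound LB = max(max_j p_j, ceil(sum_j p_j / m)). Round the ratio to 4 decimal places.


LPT order: [25, 21, 15, 5]
Machine loads after assignment: [25, 21, 15, 5]
LPT makespan = 25
Lower bound = max(max_job, ceil(total/4)) = max(25, 17) = 25
Ratio = 25 / 25 = 1.0

1.0


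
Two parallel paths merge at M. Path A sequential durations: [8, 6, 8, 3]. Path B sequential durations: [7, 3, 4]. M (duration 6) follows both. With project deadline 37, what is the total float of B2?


Forward pass: ES(B2) = sum of predecessors on chain B = 7
EF = ES + duration = 7 + 3 = 10
Backward pass: LF(M) = deadline = 37; LS(M) = 37 - 6 = 31
LF(B2) = LS(M) - sum(successors on chain B) = 31 - 4 = 27
LS = LF - duration = 27 - 3 = 24
Total float = LS - ES = 24 - 7 = 17

17


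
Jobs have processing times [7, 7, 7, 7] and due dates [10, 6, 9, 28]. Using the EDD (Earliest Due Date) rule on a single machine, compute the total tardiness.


Sort by due date (EDD order): [(7, 6), (7, 9), (7, 10), (7, 28)]
Compute completion times and tardiness:
  Job 1: p=7, d=6, C=7, tardiness=max(0,7-6)=1
  Job 2: p=7, d=9, C=14, tardiness=max(0,14-9)=5
  Job 3: p=7, d=10, C=21, tardiness=max(0,21-10)=11
  Job 4: p=7, d=28, C=28, tardiness=max(0,28-28)=0
Total tardiness = 17

17


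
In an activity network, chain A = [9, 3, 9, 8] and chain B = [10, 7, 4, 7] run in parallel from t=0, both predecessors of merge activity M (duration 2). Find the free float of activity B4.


ES(B4) = sum of predecessors on chain B = 21
EF(B4) = ES + duration = 21 + 7 = 28
Successor of B4 is M. ES(M) = max(sum(A), sum(B)) = max(29, 28) = 29
Free float = ES(successor) - EF(current) = 29 - 28 = 1

1


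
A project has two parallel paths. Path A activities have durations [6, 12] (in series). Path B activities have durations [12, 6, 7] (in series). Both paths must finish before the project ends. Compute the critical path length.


Path A total = 6 + 12 = 18
Path B total = 12 + 6 + 7 = 25
Critical path = longest path = max(18, 25) = 25

25


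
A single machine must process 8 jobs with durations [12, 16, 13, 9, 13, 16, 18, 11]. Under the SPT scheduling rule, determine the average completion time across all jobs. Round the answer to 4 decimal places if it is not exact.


Sort jobs by processing time (SPT order): [9, 11, 12, 13, 13, 16, 16, 18]
Compute completion times sequentially:
  Job 1: processing = 9, completes at 9
  Job 2: processing = 11, completes at 20
  Job 3: processing = 12, completes at 32
  Job 4: processing = 13, completes at 45
  Job 5: processing = 13, completes at 58
  Job 6: processing = 16, completes at 74
  Job 7: processing = 16, completes at 90
  Job 8: processing = 18, completes at 108
Sum of completion times = 436
Average completion time = 436/8 = 54.5

54.5


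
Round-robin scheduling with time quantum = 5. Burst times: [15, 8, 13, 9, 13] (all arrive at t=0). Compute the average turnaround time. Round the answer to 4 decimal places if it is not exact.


Time quantum = 5
Execution trace:
  J1 runs 5 units, time = 5
  J2 runs 5 units, time = 10
  J3 runs 5 units, time = 15
  J4 runs 5 units, time = 20
  J5 runs 5 units, time = 25
  J1 runs 5 units, time = 30
  J2 runs 3 units, time = 33
  J3 runs 5 units, time = 38
  J4 runs 4 units, time = 42
  J5 runs 5 units, time = 47
  J1 runs 5 units, time = 52
  J3 runs 3 units, time = 55
  J5 runs 3 units, time = 58
Finish times: [52, 33, 55, 42, 58]
Average turnaround = 240/5 = 48.0

48.0


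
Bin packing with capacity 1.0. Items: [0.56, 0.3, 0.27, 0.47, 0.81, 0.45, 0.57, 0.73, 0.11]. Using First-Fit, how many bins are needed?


Place items sequentially using First-Fit:
  Item 0.56 -> new Bin 1
  Item 0.3 -> Bin 1 (now 0.86)
  Item 0.27 -> new Bin 2
  Item 0.47 -> Bin 2 (now 0.74)
  Item 0.81 -> new Bin 3
  Item 0.45 -> new Bin 4
  Item 0.57 -> new Bin 5
  Item 0.73 -> new Bin 6
  Item 0.11 -> Bin 1 (now 0.97)
Total bins used = 6

6


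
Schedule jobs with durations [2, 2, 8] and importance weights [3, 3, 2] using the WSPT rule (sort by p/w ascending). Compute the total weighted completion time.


Compute p/w ratios and sort ascending (WSPT): [(2, 3), (2, 3), (8, 2)]
Compute weighted completion times:
  Job (p=2,w=3): C=2, w*C=3*2=6
  Job (p=2,w=3): C=4, w*C=3*4=12
  Job (p=8,w=2): C=12, w*C=2*12=24
Total weighted completion time = 42

42


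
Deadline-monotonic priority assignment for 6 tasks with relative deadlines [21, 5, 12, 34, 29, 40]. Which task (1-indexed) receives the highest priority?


Sort tasks by relative deadline (ascending):
  Task 2: deadline = 5
  Task 3: deadline = 12
  Task 1: deadline = 21
  Task 5: deadline = 29
  Task 4: deadline = 34
  Task 6: deadline = 40
Priority order (highest first): [2, 3, 1, 5, 4, 6]
Highest priority task = 2

2


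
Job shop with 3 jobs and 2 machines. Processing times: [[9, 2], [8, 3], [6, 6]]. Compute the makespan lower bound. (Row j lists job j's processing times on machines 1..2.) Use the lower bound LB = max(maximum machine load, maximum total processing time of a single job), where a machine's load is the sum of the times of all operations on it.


Machine loads:
  Machine 1: 9 + 8 + 6 = 23
  Machine 2: 2 + 3 + 6 = 11
Max machine load = 23
Job totals:
  Job 1: 11
  Job 2: 11
  Job 3: 12
Max job total = 12
Lower bound = max(23, 12) = 23

23


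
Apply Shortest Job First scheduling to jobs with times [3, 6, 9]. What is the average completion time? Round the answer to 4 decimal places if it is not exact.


SJF order (ascending): [3, 6, 9]
Completion times:
  Job 1: burst=3, C=3
  Job 2: burst=6, C=9
  Job 3: burst=9, C=18
Average completion = 30/3 = 10.0

10.0


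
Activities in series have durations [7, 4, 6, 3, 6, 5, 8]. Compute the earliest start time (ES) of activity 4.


Activity 4 starts after activities 1 through 3 complete.
Predecessor durations: [7, 4, 6]
ES = 7 + 4 + 6 = 17

17


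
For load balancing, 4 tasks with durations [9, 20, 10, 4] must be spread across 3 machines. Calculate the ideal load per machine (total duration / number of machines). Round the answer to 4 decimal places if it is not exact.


Total processing time = 9 + 20 + 10 + 4 = 43
Number of machines = 3
Ideal balanced load = 43 / 3 = 14.3333

14.3333


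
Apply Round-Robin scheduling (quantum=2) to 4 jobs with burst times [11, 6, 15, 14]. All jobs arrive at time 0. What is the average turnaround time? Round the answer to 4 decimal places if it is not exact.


Time quantum = 2
Execution trace:
  J1 runs 2 units, time = 2
  J2 runs 2 units, time = 4
  J3 runs 2 units, time = 6
  J4 runs 2 units, time = 8
  J1 runs 2 units, time = 10
  J2 runs 2 units, time = 12
  J3 runs 2 units, time = 14
  J4 runs 2 units, time = 16
  J1 runs 2 units, time = 18
  J2 runs 2 units, time = 20
  J3 runs 2 units, time = 22
  J4 runs 2 units, time = 24
  J1 runs 2 units, time = 26
  J3 runs 2 units, time = 28
  J4 runs 2 units, time = 30
  J1 runs 2 units, time = 32
  J3 runs 2 units, time = 34
  J4 runs 2 units, time = 36
  J1 runs 1 units, time = 37
  J3 runs 2 units, time = 39
  J4 runs 2 units, time = 41
  J3 runs 2 units, time = 43
  J4 runs 2 units, time = 45
  J3 runs 1 units, time = 46
Finish times: [37, 20, 46, 45]
Average turnaround = 148/4 = 37.0

37.0


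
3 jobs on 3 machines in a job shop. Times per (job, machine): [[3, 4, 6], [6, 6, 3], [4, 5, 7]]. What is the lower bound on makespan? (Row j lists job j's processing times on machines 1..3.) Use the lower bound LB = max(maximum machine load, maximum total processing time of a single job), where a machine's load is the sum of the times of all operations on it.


Machine loads:
  Machine 1: 3 + 6 + 4 = 13
  Machine 2: 4 + 6 + 5 = 15
  Machine 3: 6 + 3 + 7 = 16
Max machine load = 16
Job totals:
  Job 1: 13
  Job 2: 15
  Job 3: 16
Max job total = 16
Lower bound = max(16, 16) = 16

16


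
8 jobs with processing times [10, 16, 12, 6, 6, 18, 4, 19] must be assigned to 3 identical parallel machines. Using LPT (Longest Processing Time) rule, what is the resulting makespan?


Sort jobs in decreasing order (LPT): [19, 18, 16, 12, 10, 6, 6, 4]
Assign each job to the least loaded machine:
  Machine 1: jobs [19, 6, 6], load = 31
  Machine 2: jobs [18, 10, 4], load = 32
  Machine 3: jobs [16, 12], load = 28
Makespan = max load = 32

32


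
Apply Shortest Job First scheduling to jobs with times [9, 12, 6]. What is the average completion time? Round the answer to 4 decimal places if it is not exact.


SJF order (ascending): [6, 9, 12]
Completion times:
  Job 1: burst=6, C=6
  Job 2: burst=9, C=15
  Job 3: burst=12, C=27
Average completion = 48/3 = 16.0

16.0


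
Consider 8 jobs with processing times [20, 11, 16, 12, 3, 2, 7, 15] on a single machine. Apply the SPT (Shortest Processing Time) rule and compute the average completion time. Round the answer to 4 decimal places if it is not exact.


Sort jobs by processing time (SPT order): [2, 3, 7, 11, 12, 15, 16, 20]
Compute completion times sequentially:
  Job 1: processing = 2, completes at 2
  Job 2: processing = 3, completes at 5
  Job 3: processing = 7, completes at 12
  Job 4: processing = 11, completes at 23
  Job 5: processing = 12, completes at 35
  Job 6: processing = 15, completes at 50
  Job 7: processing = 16, completes at 66
  Job 8: processing = 20, completes at 86
Sum of completion times = 279
Average completion time = 279/8 = 34.875

34.875


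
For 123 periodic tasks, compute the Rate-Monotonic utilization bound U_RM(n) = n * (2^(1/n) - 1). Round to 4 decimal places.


Compute 2^(1/123) = 1.0056512513
Subtract 1: 1.0056512513 - 1 = 0.0056512513
Multiply by n: 123 * 0.0056512513 = 0.6951039099
Round to 4 dp: 0.6951

0.6951


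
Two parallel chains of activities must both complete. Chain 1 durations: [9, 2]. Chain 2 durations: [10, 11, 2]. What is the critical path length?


Path A total = 9 + 2 = 11
Path B total = 10 + 11 + 2 = 23
Critical path = longest path = max(11, 23) = 23

23


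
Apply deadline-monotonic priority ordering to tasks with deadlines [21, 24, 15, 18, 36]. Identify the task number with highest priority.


Sort tasks by relative deadline (ascending):
  Task 3: deadline = 15
  Task 4: deadline = 18
  Task 1: deadline = 21
  Task 2: deadline = 24
  Task 5: deadline = 36
Priority order (highest first): [3, 4, 1, 2, 5]
Highest priority task = 3

3


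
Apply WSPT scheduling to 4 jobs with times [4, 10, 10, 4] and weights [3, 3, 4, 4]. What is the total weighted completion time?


Compute p/w ratios and sort ascending (WSPT): [(4, 4), (4, 3), (10, 4), (10, 3)]
Compute weighted completion times:
  Job (p=4,w=4): C=4, w*C=4*4=16
  Job (p=4,w=3): C=8, w*C=3*8=24
  Job (p=10,w=4): C=18, w*C=4*18=72
  Job (p=10,w=3): C=28, w*C=3*28=84
Total weighted completion time = 196

196


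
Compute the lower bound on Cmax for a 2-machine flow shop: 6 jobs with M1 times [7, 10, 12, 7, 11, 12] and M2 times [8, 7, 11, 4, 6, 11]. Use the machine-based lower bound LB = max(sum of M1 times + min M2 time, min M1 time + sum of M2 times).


LB1 = sum(M1 times) + min(M2 times) = 59 + 4 = 63
LB2 = min(M1 times) + sum(M2 times) = 7 + 47 = 54
Lower bound = max(LB1, LB2) = max(63, 54) = 63

63


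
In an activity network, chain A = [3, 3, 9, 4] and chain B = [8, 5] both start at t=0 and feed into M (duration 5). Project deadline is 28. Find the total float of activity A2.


Forward pass: ES(A2) = sum of predecessors on chain A = 3
EF = ES + duration = 3 + 3 = 6
Backward pass: LF(M) = deadline = 28; LS(M) = 28 - 5 = 23
LF(A2) = LS(M) - sum(successors on chain A) = 23 - 13 = 10
LS = LF - duration = 10 - 3 = 7
Total float = LS - ES = 7 - 3 = 4

4


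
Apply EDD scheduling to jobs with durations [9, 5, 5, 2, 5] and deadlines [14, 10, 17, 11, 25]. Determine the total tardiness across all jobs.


Sort by due date (EDD order): [(5, 10), (2, 11), (9, 14), (5, 17), (5, 25)]
Compute completion times and tardiness:
  Job 1: p=5, d=10, C=5, tardiness=max(0,5-10)=0
  Job 2: p=2, d=11, C=7, tardiness=max(0,7-11)=0
  Job 3: p=9, d=14, C=16, tardiness=max(0,16-14)=2
  Job 4: p=5, d=17, C=21, tardiness=max(0,21-17)=4
  Job 5: p=5, d=25, C=26, tardiness=max(0,26-25)=1
Total tardiness = 7

7


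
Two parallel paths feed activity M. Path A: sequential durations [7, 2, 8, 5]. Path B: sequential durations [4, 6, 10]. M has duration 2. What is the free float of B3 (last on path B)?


ES(B3) = sum of predecessors on chain B = 10
EF(B3) = ES + duration = 10 + 10 = 20
Successor of B3 is M. ES(M) = max(sum(A), sum(B)) = max(22, 20) = 22
Free float = ES(successor) - EF(current) = 22 - 20 = 2

2


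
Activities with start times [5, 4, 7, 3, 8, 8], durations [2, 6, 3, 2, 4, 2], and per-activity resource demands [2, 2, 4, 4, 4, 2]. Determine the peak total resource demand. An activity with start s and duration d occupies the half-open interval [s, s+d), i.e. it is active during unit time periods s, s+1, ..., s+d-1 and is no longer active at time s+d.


Each activity i is active on [start_i, start_i + duration_i).
Compute total resource usage per time slot:
  t=0: active resources = [], total = 0
  t=1: active resources = [], total = 0
  t=2: active resources = [], total = 0
  t=3: active resources = [4], total = 4
  t=4: active resources = [2, 4], total = 6
  t=5: active resources = [2, 2], total = 4
  t=6: active resources = [2, 2], total = 4
  t=7: active resources = [2, 4], total = 6
  t=8: active resources = [2, 4, 4, 2], total = 12
  t=9: active resources = [2, 4, 4, 2], total = 12
  t=10: active resources = [4], total = 4
  t=11: active resources = [4], total = 4
Peak resource demand = 12

12


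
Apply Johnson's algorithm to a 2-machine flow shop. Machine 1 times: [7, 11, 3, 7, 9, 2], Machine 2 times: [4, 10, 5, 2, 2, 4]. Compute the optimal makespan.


Apply Johnson's rule:
  Group 1 (a <= b): [(6, 2, 4), (3, 3, 5)]
  Group 2 (a > b): [(2, 11, 10), (1, 7, 4), (4, 7, 2), (5, 9, 2)]
Optimal job order: [6, 3, 2, 1, 4, 5]
Schedule:
  Job 6: M1 done at 2, M2 done at 6
  Job 3: M1 done at 5, M2 done at 11
  Job 2: M1 done at 16, M2 done at 26
  Job 1: M1 done at 23, M2 done at 30
  Job 4: M1 done at 30, M2 done at 32
  Job 5: M1 done at 39, M2 done at 41
Makespan = 41

41


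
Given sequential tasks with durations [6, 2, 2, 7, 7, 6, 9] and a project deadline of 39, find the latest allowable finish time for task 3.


LF(activity 3) = deadline - sum of successor durations
Successors: activities 4 through 7 with durations [7, 7, 6, 9]
Sum of successor durations = 29
LF = 39 - 29 = 10

10


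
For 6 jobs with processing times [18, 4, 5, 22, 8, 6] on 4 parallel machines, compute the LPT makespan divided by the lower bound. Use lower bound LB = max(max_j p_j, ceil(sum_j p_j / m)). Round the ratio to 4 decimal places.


LPT order: [22, 18, 8, 6, 5, 4]
Machine loads after assignment: [22, 18, 12, 11]
LPT makespan = 22
Lower bound = max(max_job, ceil(total/4)) = max(22, 16) = 22
Ratio = 22 / 22 = 1.0

1.0


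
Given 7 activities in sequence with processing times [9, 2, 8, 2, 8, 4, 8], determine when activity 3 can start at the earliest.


Activity 3 starts after activities 1 through 2 complete.
Predecessor durations: [9, 2]
ES = 9 + 2 = 11

11


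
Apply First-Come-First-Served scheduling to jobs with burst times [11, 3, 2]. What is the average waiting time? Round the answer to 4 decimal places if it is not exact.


FCFS order (as given): [11, 3, 2]
Waiting times:
  Job 1: wait = 0
  Job 2: wait = 11
  Job 3: wait = 14
Sum of waiting times = 25
Average waiting time = 25/3 = 8.3333

8.3333


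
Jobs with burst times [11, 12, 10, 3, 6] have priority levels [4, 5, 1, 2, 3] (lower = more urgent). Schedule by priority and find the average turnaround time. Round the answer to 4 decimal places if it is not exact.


Sort by priority (ascending = highest first):
Order: [(1, 10), (2, 3), (3, 6), (4, 11), (5, 12)]
Completion times:
  Priority 1, burst=10, C=10
  Priority 2, burst=3, C=13
  Priority 3, burst=6, C=19
  Priority 4, burst=11, C=30
  Priority 5, burst=12, C=42
Average turnaround = 114/5 = 22.8

22.8


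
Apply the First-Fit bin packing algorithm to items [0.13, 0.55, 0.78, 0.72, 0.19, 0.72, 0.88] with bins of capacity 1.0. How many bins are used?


Place items sequentially using First-Fit:
  Item 0.13 -> new Bin 1
  Item 0.55 -> Bin 1 (now 0.68)
  Item 0.78 -> new Bin 2
  Item 0.72 -> new Bin 3
  Item 0.19 -> Bin 1 (now 0.87)
  Item 0.72 -> new Bin 4
  Item 0.88 -> new Bin 5
Total bins used = 5

5


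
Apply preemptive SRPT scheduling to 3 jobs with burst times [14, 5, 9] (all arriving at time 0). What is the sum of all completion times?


Since all jobs arrive at t=0, SRPT equals SPT ordering.
SPT order: [5, 9, 14]
Completion times:
  Job 1: p=5, C=5
  Job 2: p=9, C=14
  Job 3: p=14, C=28
Total completion time = 5 + 14 + 28 = 47

47


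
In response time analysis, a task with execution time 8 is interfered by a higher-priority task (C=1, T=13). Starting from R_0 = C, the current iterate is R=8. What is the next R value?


R_next = C + ceil(R_prev / T_hp) * C_hp
ceil(8 / 13) = ceil(0.6154) = 1
Interference = 1 * 1 = 1
R_next = 8 + 1 = 9

9


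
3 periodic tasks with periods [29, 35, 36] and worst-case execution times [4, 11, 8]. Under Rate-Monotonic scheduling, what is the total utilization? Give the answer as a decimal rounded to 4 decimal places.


Compute individual utilizations (exact fractions):
  Task 1: C/T = 4/29 (approx. 0.1379)
  Task 2: C/T = 11/35 (approx. 0.3143)
  Task 3: C/T = 8/36 = 2/9 (approx. 0.2222)
Total utilization U = 4/29 + 11/35 + 2/9 = 6161/9135
Rounded to 4 decimal places: U = 0.6744
RM (Liu & Layland) bound for 3 tasks = 0.779763; compare with U = 6161/9135 (approx. 0.674439)
U <= bound, so schedulable by RM sufficient condition.

0.6744


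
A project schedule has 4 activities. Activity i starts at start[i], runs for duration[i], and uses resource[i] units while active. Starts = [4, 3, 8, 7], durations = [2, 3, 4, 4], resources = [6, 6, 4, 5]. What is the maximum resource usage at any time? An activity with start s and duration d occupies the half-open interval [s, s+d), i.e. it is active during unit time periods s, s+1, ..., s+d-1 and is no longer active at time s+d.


Each activity i is active on [start_i, start_i + duration_i).
Compute total resource usage per time slot:
  t=0: active resources = [], total = 0
  t=1: active resources = [], total = 0
  t=2: active resources = [], total = 0
  t=3: active resources = [6], total = 6
  t=4: active resources = [6, 6], total = 12
  t=5: active resources = [6, 6], total = 12
  t=6: active resources = [], total = 0
  t=7: active resources = [5], total = 5
  t=8: active resources = [4, 5], total = 9
  t=9: active resources = [4, 5], total = 9
  t=10: active resources = [4, 5], total = 9
  t=11: active resources = [4], total = 4
Peak resource demand = 12

12


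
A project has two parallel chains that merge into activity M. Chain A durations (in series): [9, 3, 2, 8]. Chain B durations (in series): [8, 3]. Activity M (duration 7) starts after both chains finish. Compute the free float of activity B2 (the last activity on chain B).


ES(B2) = sum of predecessors on chain B = 8
EF(B2) = ES + duration = 8 + 3 = 11
Successor of B2 is M. ES(M) = max(sum(A), sum(B)) = max(22, 11) = 22
Free float = ES(successor) - EF(current) = 22 - 11 = 11

11


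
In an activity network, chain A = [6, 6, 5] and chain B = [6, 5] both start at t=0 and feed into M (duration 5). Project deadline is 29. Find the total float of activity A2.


Forward pass: ES(A2) = sum of predecessors on chain A = 6
EF = ES + duration = 6 + 6 = 12
Backward pass: LF(M) = deadline = 29; LS(M) = 29 - 5 = 24
LF(A2) = LS(M) - sum(successors on chain A) = 24 - 5 = 19
LS = LF - duration = 19 - 6 = 13
Total float = LS - ES = 13 - 6 = 7

7


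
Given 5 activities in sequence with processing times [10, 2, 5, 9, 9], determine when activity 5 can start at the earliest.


Activity 5 starts after activities 1 through 4 complete.
Predecessor durations: [10, 2, 5, 9]
ES = 10 + 2 + 5 + 9 = 26

26


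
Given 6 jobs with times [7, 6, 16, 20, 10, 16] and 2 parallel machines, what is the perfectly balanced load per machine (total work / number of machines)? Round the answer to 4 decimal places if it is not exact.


Total processing time = 7 + 6 + 16 + 20 + 10 + 16 = 75
Number of machines = 2
Ideal balanced load = 75 / 2 = 37.5

37.5


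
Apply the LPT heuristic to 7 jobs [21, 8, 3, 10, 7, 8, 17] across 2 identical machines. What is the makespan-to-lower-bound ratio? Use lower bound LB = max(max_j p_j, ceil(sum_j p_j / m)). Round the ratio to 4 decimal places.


LPT order: [21, 17, 10, 8, 8, 7, 3]
Machine loads after assignment: [36, 38]
LPT makespan = 38
Lower bound = max(max_job, ceil(total/2)) = max(21, 37) = 37
Ratio = 38 / 37 = 1.027

1.027


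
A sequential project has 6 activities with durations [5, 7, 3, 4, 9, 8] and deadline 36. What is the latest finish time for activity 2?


LF(activity 2) = deadline - sum of successor durations
Successors: activities 3 through 6 with durations [3, 4, 9, 8]
Sum of successor durations = 24
LF = 36 - 24 = 12

12


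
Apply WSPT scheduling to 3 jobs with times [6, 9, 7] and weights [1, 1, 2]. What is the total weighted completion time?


Compute p/w ratios and sort ascending (WSPT): [(7, 2), (6, 1), (9, 1)]
Compute weighted completion times:
  Job (p=7,w=2): C=7, w*C=2*7=14
  Job (p=6,w=1): C=13, w*C=1*13=13
  Job (p=9,w=1): C=22, w*C=1*22=22
Total weighted completion time = 49

49


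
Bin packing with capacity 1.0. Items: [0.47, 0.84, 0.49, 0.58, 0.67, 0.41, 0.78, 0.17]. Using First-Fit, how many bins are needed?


Place items sequentially using First-Fit:
  Item 0.47 -> new Bin 1
  Item 0.84 -> new Bin 2
  Item 0.49 -> Bin 1 (now 0.96)
  Item 0.58 -> new Bin 3
  Item 0.67 -> new Bin 4
  Item 0.41 -> Bin 3 (now 0.99)
  Item 0.78 -> new Bin 5
  Item 0.17 -> Bin 4 (now 0.84)
Total bins used = 5

5


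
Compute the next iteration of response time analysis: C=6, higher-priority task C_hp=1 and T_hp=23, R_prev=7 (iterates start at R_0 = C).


R_next = C + ceil(R_prev / T_hp) * C_hp
ceil(7 / 23) = ceil(0.3043) = 1
Interference = 1 * 1 = 1
R_next = 6 + 1 = 7
R_next = R_prev, so the iteration has converged (response time = 7).

7


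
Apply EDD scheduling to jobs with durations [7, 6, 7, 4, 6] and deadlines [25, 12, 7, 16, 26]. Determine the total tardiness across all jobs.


Sort by due date (EDD order): [(7, 7), (6, 12), (4, 16), (7, 25), (6, 26)]
Compute completion times and tardiness:
  Job 1: p=7, d=7, C=7, tardiness=max(0,7-7)=0
  Job 2: p=6, d=12, C=13, tardiness=max(0,13-12)=1
  Job 3: p=4, d=16, C=17, tardiness=max(0,17-16)=1
  Job 4: p=7, d=25, C=24, tardiness=max(0,24-25)=0
  Job 5: p=6, d=26, C=30, tardiness=max(0,30-26)=4
Total tardiness = 6

6


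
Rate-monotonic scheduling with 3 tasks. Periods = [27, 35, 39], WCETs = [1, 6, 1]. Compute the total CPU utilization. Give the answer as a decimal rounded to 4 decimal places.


Compute individual utilizations (exact fractions):
  Task 1: C/T = 1/27 (approx. 0.037)
  Task 2: C/T = 6/35 (approx. 0.1714)
  Task 3: C/T = 1/39 (approx. 0.0256)
Total utilization U = 1/27 + 6/35 + 1/39 = 2876/12285
Rounded to 4 decimal places: U = 0.2341
RM (Liu & Layland) bound for 3 tasks = 0.779763; compare with U = 2876/12285 (approx. 0.234107)
U <= bound, so schedulable by RM sufficient condition.

0.2341


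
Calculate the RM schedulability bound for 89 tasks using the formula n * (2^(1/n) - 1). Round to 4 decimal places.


Compute 2^(1/89) = 1.0078185773
Subtract 1: 1.0078185773 - 1 = 0.0078185773
Multiply by n: 89 * 0.0078185773 = 0.6958533797
Round to 4 dp: 0.6959

0.6959


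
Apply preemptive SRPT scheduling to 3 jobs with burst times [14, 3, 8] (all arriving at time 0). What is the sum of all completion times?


Since all jobs arrive at t=0, SRPT equals SPT ordering.
SPT order: [3, 8, 14]
Completion times:
  Job 1: p=3, C=3
  Job 2: p=8, C=11
  Job 3: p=14, C=25
Total completion time = 3 + 11 + 25 = 39

39


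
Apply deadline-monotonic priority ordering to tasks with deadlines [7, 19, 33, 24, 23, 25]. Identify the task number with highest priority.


Sort tasks by relative deadline (ascending):
  Task 1: deadline = 7
  Task 2: deadline = 19
  Task 5: deadline = 23
  Task 4: deadline = 24
  Task 6: deadline = 25
  Task 3: deadline = 33
Priority order (highest first): [1, 2, 5, 4, 6, 3]
Highest priority task = 1

1


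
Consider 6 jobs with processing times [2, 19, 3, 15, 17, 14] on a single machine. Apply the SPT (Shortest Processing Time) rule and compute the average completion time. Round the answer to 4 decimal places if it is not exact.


Sort jobs by processing time (SPT order): [2, 3, 14, 15, 17, 19]
Compute completion times sequentially:
  Job 1: processing = 2, completes at 2
  Job 2: processing = 3, completes at 5
  Job 3: processing = 14, completes at 19
  Job 4: processing = 15, completes at 34
  Job 5: processing = 17, completes at 51
  Job 6: processing = 19, completes at 70
Sum of completion times = 181
Average completion time = 181/6 = 30.1667

30.1667


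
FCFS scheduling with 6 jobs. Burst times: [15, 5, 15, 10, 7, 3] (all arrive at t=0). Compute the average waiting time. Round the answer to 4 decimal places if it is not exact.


FCFS order (as given): [15, 5, 15, 10, 7, 3]
Waiting times:
  Job 1: wait = 0
  Job 2: wait = 15
  Job 3: wait = 20
  Job 4: wait = 35
  Job 5: wait = 45
  Job 6: wait = 52
Sum of waiting times = 167
Average waiting time = 167/6 = 27.8333

27.8333


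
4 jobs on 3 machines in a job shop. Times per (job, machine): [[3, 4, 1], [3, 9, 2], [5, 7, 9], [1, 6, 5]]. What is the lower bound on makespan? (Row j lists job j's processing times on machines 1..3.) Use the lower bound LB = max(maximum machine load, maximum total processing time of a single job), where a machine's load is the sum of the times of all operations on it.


Machine loads:
  Machine 1: 3 + 3 + 5 + 1 = 12
  Machine 2: 4 + 9 + 7 + 6 = 26
  Machine 3: 1 + 2 + 9 + 5 = 17
Max machine load = 26
Job totals:
  Job 1: 8
  Job 2: 14
  Job 3: 21
  Job 4: 12
Max job total = 21
Lower bound = max(26, 21) = 26

26


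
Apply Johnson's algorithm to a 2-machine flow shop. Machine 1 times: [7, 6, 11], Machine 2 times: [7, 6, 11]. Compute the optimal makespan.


Apply Johnson's rule:
  Group 1 (a <= b): [(2, 6, 6), (1, 7, 7), (3, 11, 11)]
  Group 2 (a > b): []
Optimal job order: [2, 1, 3]
Schedule:
  Job 2: M1 done at 6, M2 done at 12
  Job 1: M1 done at 13, M2 done at 20
  Job 3: M1 done at 24, M2 done at 35
Makespan = 35

35
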